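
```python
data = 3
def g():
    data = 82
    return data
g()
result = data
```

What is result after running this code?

Step 1: data = 3 globally.
Step 2: g() creates a LOCAL data = 82 (no global keyword!).
Step 3: The global data is unchanged. result = 3

The answer is 3.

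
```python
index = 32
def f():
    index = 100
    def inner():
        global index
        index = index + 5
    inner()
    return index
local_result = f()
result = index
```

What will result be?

Step 1: Global index = 32. f() creates local index = 100.
Step 2: inner() declares global index and adds 5: global index = 32 + 5 = 37.
Step 3: f() returns its local index = 100 (unaffected by inner).
Step 4: result = global index = 37

The answer is 37.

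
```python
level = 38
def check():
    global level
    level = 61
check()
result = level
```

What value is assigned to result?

Step 1: level = 38 globally.
Step 2: check() declares global level and sets it to 61.
Step 3: After check(), global level = 61. result = 61

The answer is 61.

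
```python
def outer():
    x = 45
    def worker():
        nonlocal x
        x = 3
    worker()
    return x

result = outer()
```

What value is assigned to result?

Step 1: outer() sets x = 45.
Step 2: worker() uses nonlocal to reassign x = 3.
Step 3: result = 3

The answer is 3.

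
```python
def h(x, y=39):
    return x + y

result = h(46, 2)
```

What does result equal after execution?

Step 1: h(46, 2) overrides default y with 2.
Step 2: Returns 46 + 2 = 48.
Step 3: result = 48

The answer is 48.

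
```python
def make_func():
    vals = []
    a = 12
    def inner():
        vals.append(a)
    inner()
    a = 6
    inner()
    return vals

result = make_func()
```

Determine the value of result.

Step 1: a = 12. inner() appends current a to vals.
Step 2: First inner(): appends 12. Then a = 6.
Step 3: Second inner(): appends 6 (closure sees updated a). result = [12, 6]

The answer is [12, 6].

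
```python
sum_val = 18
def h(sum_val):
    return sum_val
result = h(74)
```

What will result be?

Step 1: Global sum_val = 18.
Step 2: h(74) takes parameter sum_val = 74, which shadows the global.
Step 3: result = 74

The answer is 74.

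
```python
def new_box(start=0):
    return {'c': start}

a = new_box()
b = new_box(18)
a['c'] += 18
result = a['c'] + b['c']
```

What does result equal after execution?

Step 1: new_box() returns a new dict each call (immutable default 0).
Step 2: a = {'c': 0}, b = {'c': 18}.
Step 3: a['c'] += 18 = 18. result = 18 + 18 = 36

The answer is 36.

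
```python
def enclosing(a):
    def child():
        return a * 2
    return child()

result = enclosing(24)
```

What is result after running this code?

Step 1: enclosing(24) binds parameter a = 24.
Step 2: child() accesses a = 24 from enclosing scope.
Step 3: result = 24 * 2 = 48

The answer is 48.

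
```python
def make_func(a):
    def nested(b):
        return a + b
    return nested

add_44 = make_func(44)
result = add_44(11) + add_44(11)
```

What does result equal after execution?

Step 1: add_44 captures a = 44.
Step 2: add_44(11) = 44 + 11 = 55, called twice.
Step 3: result = 55 + 55 = 110

The answer is 110.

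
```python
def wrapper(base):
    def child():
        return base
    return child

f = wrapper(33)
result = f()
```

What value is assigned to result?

Step 1: wrapper(33) creates closure capturing base = 33.
Step 2: f() returns the captured base = 33.
Step 3: result = 33

The answer is 33.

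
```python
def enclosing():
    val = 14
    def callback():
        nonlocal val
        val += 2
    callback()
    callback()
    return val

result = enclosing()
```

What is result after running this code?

Step 1: val starts at 14.
Step 2: callback() is called 2 times, each adding 2.
Step 3: val = 14 + 2 * 2 = 18

The answer is 18.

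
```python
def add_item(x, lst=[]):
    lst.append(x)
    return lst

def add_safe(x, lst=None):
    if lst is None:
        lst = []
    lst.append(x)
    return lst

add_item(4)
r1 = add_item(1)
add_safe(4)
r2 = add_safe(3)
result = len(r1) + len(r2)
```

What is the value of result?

Step 1: add_item shares mutable default: after 2 calls, lst = [4, 1], len = 2.
Step 2: add_safe creates fresh list each time: r2 = [3], len = 1.
Step 3: result = 2 + 1 = 3

The answer is 3.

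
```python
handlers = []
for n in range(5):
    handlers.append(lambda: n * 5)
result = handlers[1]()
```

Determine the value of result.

Step 1: All lambdas reference the same variable n (late binding).
Step 2: After the loop, n = 4. Every lambda returns n * 5.
Step 3: handlers[1]() = 4 * 5 = 20

The answer is 20.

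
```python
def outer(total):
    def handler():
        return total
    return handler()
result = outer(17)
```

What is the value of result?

Step 1: outer(17) binds parameter total = 17.
Step 2: handler() looks up total in enclosing scope and finds the parameter total = 17.
Step 3: result = 17

The answer is 17.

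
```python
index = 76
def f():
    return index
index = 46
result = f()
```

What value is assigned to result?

Step 1: index is first set to 76, then reassigned to 46.
Step 2: f() is called after the reassignment, so it looks up the current global index = 46.
Step 3: result = 46

The answer is 46.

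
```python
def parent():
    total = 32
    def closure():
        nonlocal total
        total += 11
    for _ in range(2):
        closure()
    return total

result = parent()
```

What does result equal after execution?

Step 1: total = 32.
Step 2: closure() is called 2 times in a loop, each adding 11 via nonlocal.
Step 3: total = 32 + 11 * 2 = 54

The answer is 54.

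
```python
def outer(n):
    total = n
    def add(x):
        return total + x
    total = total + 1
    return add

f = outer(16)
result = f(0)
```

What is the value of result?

Step 1: outer(16) sets total = 16, then total = 16 + 1 = 17.
Step 2: Closures capture by reference, so add sees total = 17.
Step 3: f(0) returns 17 + 0 = 17

The answer is 17.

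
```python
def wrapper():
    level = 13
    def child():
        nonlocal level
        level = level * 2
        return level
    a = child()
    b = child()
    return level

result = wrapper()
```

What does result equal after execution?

Step 1: level starts at 13.
Step 2: First child(): level = 13 * 2 = 26.
Step 3: Second child(): level = 26 * 2 = 52.
Step 4: result = 52

The answer is 52.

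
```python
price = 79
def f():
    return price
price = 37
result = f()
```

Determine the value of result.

Step 1: price is first set to 79, then reassigned to 37.
Step 2: f() is called after the reassignment, so it looks up the current global price = 37.
Step 3: result = 37

The answer is 37.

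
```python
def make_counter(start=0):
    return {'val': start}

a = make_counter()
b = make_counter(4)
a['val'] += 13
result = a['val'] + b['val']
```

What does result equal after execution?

Step 1: make_counter() returns a new dict each call (immutable default 0).
Step 2: a = {'val': 0}, b = {'val': 4}.
Step 3: a['val'] += 13 = 13. result = 13 + 4 = 17

The answer is 17.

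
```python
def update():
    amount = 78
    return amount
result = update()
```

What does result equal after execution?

Step 1: update() defines amount = 78 in its local scope.
Step 2: return amount finds the local variable amount = 78.
Step 3: result = 78

The answer is 78.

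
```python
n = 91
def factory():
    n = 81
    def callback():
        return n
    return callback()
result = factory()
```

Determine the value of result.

Step 1: n = 91 globally, but factory() defines n = 81 locally.
Step 2: callback() looks up n. Not in local scope, so checks enclosing scope (factory) and finds n = 81.
Step 3: result = 81

The answer is 81.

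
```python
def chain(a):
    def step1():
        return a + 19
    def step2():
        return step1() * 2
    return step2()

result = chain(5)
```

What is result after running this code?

Step 1: chain(5) captures a = 5.
Step 2: step2() calls step1() which returns 5 + 19 = 24.
Step 3: step2() returns 24 * 2 = 48

The answer is 48.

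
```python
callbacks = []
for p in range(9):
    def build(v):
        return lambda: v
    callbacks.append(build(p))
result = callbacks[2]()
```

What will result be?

Step 1: build(p) creates a new scope capturing v = p at call time.
Step 2: callbacks[2] = build(2), so its lambda captures v = 2.
Step 3: result = 2 (closure factory fixes late binding)

The answer is 2.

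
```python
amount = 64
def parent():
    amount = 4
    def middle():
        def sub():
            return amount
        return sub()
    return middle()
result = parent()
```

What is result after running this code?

Step 1: parent() defines amount = 4. middle() and sub() have no local amount.
Step 2: sub() checks local (none), enclosing middle() (none), enclosing parent() and finds amount = 4.
Step 3: result = 4

The answer is 4.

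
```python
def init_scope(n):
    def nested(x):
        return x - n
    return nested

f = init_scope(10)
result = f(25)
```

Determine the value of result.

Step 1: init_scope(10) creates a closure capturing n = 10.
Step 2: f(25) computes 25 - 10 = 15.
Step 3: result = 15

The answer is 15.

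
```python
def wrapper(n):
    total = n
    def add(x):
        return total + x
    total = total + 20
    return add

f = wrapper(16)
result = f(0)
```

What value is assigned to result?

Step 1: wrapper(16) sets total = 16, then total = 16 + 20 = 36.
Step 2: Closures capture by reference, so add sees total = 36.
Step 3: f(0) returns 36 + 0 = 36

The answer is 36.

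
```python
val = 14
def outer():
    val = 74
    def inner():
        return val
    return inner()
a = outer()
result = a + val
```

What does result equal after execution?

Step 1: outer() has local val = 74. inner() reads from enclosing.
Step 2: outer() returns 74. Global val = 14 unchanged.
Step 3: result = 74 + 14 = 88

The answer is 88.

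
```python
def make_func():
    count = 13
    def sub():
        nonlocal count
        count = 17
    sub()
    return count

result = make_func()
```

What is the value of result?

Step 1: make_func() sets count = 13.
Step 2: sub() uses nonlocal to reassign count = 17.
Step 3: result = 17

The answer is 17.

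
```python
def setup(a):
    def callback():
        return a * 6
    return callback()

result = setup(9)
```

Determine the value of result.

Step 1: setup(9) binds parameter a = 9.
Step 2: callback() accesses a = 9 from enclosing scope.
Step 3: result = 9 * 6 = 54

The answer is 54.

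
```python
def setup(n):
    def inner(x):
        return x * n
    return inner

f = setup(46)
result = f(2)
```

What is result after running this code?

Step 1: setup(46) creates a closure capturing n = 46.
Step 2: f(2) computes 2 * 46 = 92.
Step 3: result = 92

The answer is 92.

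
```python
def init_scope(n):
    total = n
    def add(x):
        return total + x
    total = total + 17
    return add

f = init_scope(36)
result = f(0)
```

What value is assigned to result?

Step 1: init_scope(36) sets total = 36, then total = 36 + 17 = 53.
Step 2: Closures capture by reference, so add sees total = 53.
Step 3: f(0) returns 53 + 0 = 53

The answer is 53.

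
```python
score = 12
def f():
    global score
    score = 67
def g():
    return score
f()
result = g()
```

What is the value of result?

Step 1: score = 12.
Step 2: f() sets global score = 67.
Step 3: g() reads global score = 67. result = 67

The answer is 67.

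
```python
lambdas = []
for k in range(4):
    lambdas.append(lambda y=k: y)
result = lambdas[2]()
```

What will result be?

Step 1: Default argument y=k captures k's value at each iteration.
Step 2: lambdas[2] captured y = 2 when k was 2.
Step 3: result = 2

The answer is 2.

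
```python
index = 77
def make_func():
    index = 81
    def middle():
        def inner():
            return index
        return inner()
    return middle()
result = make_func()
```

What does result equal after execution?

Step 1: make_func() defines index = 81. middle() and inner() have no local index.
Step 2: inner() checks local (none), enclosing middle() (none), enclosing make_func() and finds index = 81.
Step 3: result = 81

The answer is 81.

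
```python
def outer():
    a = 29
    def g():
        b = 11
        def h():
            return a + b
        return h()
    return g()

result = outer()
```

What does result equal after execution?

Step 1: outer() defines a = 29. g() defines b = 11.
Step 2: h() accesses both from enclosing scopes: a = 29, b = 11.
Step 3: result = 29 + 11 = 40

The answer is 40.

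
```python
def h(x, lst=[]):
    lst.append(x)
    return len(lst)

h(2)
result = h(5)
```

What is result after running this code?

Step 1: Mutable default list persists between calls.
Step 2: First call: lst = [2], len = 1. Second call: lst = [2, 5], len = 2.
Step 3: result = 2

The answer is 2.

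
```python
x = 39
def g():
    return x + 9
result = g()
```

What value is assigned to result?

Step 1: x = 39 is defined globally.
Step 2: g() looks up x from global scope = 39, then computes 39 + 9 = 48.
Step 3: result = 48

The answer is 48.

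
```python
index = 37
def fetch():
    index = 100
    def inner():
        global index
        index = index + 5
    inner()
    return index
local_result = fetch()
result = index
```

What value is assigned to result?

Step 1: Global index = 37. fetch() creates local index = 100.
Step 2: inner() declares global index and adds 5: global index = 37 + 5 = 42.
Step 3: fetch() returns its local index = 100 (unaffected by inner).
Step 4: result = global index = 42

The answer is 42.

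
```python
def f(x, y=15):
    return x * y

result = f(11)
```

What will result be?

Step 1: f(11) uses default y = 15.
Step 2: Returns 11 * 15 = 165.
Step 3: result = 165

The answer is 165.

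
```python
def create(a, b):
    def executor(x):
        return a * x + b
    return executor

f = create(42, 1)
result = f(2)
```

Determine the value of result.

Step 1: create(42, 1) captures a = 42, b = 1.
Step 2: f(2) computes 42 * 2 + 1 = 85.
Step 3: result = 85

The answer is 85.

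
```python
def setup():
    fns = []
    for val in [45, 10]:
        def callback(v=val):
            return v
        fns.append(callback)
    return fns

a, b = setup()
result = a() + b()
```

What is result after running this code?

Step 1: Default argument v=val captures val at each iteration.
Step 2: a() returns 45 (captured at first iteration), b() returns 10 (captured at second).
Step 3: result = 45 + 10 = 55

The answer is 55.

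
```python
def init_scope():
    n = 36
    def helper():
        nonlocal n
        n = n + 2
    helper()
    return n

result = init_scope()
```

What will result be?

Step 1: init_scope() sets n = 36.
Step 2: helper() uses nonlocal to modify n in init_scope's scope: n = 36 + 2 = 38.
Step 3: init_scope() returns the modified n = 38

The answer is 38.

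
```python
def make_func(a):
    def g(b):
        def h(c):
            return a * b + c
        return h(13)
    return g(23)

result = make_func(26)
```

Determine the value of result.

Step 1: a = 26, b = 23, c = 13.
Step 2: h() computes a * b + c = 26 * 23 + 13 = 611.
Step 3: result = 611

The answer is 611.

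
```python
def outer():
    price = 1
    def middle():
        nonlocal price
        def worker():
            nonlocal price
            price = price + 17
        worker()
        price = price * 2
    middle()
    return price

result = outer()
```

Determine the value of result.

Step 1: price = 1.
Step 2: worker() adds 17: price = 1 + 17 = 18.
Step 3: middle() doubles: price = 18 * 2 = 36.
Step 4: result = 36

The answer is 36.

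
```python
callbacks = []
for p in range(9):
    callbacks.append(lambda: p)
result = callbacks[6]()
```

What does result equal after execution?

Step 1: The loop creates 9 lambdas, all referencing the same variable p.
Step 2: After the loop, p = 8 (final value).
Step 3: callbacks[6]() looks up p at call time and finds 8. This is the late binding gotcha. result = 8

The answer is 8.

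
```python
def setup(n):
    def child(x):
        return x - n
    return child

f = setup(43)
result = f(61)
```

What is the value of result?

Step 1: setup(43) creates a closure capturing n = 43.
Step 2: f(61) computes 61 - 43 = 18.
Step 3: result = 18

The answer is 18.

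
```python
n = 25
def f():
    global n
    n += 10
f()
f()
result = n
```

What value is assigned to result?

Step 1: n = 25.
Step 2: First f(): n = 25 + 10 = 35.
Step 3: Second f(): n = 35 + 10 = 45. result = 45

The answer is 45.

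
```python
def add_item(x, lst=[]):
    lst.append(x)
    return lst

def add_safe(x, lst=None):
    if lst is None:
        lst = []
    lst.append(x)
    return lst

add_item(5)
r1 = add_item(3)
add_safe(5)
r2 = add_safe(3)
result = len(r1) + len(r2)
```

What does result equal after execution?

Step 1: add_item shares mutable default: after 2 calls, lst = [5, 3], len = 2.
Step 2: add_safe creates fresh list each time: r2 = [3], len = 1.
Step 3: result = 2 + 1 = 3

The answer is 3.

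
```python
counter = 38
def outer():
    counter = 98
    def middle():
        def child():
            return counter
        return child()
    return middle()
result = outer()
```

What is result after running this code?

Step 1: outer() defines counter = 98. middle() and child() have no local counter.
Step 2: child() checks local (none), enclosing middle() (none), enclosing outer() and finds counter = 98.
Step 3: result = 98

The answer is 98.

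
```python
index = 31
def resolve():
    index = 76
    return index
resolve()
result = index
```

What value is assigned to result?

Step 1: index = 31 globally.
Step 2: resolve() creates a LOCAL index = 76 (no global keyword!).
Step 3: The global index is unchanged. result = 31

The answer is 31.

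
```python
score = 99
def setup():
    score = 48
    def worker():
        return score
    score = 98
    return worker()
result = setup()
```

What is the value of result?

Step 1: setup() sets score = 48, then later score = 98.
Step 2: worker() is called after score is reassigned to 98. Closures capture variables by reference, not by value.
Step 3: result = 98

The answer is 98.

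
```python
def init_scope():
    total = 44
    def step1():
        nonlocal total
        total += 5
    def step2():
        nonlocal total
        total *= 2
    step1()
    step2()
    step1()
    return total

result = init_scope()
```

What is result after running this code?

Step 1: total = 44.
Step 2: step1(): total = 44 + 5 = 49.
Step 3: step2(): total = 49 * 2 = 98.
Step 4: step1(): total = 98 + 5 = 103. result = 103

The answer is 103.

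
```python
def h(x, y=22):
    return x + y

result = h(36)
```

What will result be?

Step 1: h(36) uses default y = 22.
Step 2: Returns 36 + 22 = 58.
Step 3: result = 58

The answer is 58.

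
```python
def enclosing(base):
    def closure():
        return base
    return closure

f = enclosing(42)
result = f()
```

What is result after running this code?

Step 1: enclosing(42) creates closure capturing base = 42.
Step 2: f() returns the captured base = 42.
Step 3: result = 42

The answer is 42.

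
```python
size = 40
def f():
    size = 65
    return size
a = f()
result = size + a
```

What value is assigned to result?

Step 1: Global size = 40. f() returns local size = 65.
Step 2: a = 65. Global size still = 40.
Step 3: result = 40 + 65 = 105

The answer is 105.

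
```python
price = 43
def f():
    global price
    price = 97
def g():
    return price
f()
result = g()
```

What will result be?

Step 1: price = 43.
Step 2: f() sets global price = 97.
Step 3: g() reads global price = 97. result = 97

The answer is 97.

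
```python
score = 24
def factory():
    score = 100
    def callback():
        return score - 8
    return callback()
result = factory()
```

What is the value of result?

Step 1: factory() shadows global score with score = 100.
Step 2: callback() finds score = 100 in enclosing scope, computes 100 - 8 = 92.
Step 3: result = 92

The answer is 92.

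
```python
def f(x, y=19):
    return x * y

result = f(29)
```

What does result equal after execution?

Step 1: f(29) uses default y = 19.
Step 2: Returns 29 * 19 = 551.
Step 3: result = 551

The answer is 551.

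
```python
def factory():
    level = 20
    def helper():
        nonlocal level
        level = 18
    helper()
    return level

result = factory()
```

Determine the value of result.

Step 1: factory() sets level = 20.
Step 2: helper() uses nonlocal to reassign level = 18.
Step 3: result = 18

The answer is 18.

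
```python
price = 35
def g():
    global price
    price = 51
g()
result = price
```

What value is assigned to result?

Step 1: price = 35 globally.
Step 2: g() declares global price and sets it to 51.
Step 3: After g(), global price = 51. result = 51

The answer is 51.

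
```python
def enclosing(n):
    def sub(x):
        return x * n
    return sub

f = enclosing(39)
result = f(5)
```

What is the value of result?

Step 1: enclosing(39) creates a closure capturing n = 39.
Step 2: f(5) computes 5 * 39 = 195.
Step 3: result = 195

The answer is 195.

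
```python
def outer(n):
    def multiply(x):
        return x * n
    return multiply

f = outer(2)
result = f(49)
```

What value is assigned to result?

Step 1: outer(2) returns multiply closure with n = 2.
Step 2: f(49) computes 49 * 2 = 98.
Step 3: result = 98

The answer is 98.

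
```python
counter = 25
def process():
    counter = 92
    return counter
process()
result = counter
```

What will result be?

Step 1: Global counter = 25.
Step 2: process() creates local counter = 92 (shadow, not modification).
Step 3: After process() returns, global counter is unchanged. result = 25

The answer is 25.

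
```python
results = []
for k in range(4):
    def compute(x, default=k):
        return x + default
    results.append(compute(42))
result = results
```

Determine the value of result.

Step 1: Default argument default=k is evaluated at function definition time.
Step 2: Each iteration creates compute with default = current k value.
Step 3: compute(42) returns 42 + default. results = [42, 43, 44, 45]

The answer is [42, 43, 44, 45].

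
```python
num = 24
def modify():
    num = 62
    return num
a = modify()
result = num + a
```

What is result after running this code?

Step 1: Global num = 24. modify() returns local num = 62.
Step 2: a = 62. Global num still = 24.
Step 3: result = 24 + 62 = 86

The answer is 86.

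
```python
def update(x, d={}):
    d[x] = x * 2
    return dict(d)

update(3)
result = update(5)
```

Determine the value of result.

Step 1: Mutable default dict is shared across calls.
Step 2: First call adds 3: 6. Second call adds 5: 10.
Step 3: result = {3: 6, 5: 10}

The answer is {3: 6, 5: 10}.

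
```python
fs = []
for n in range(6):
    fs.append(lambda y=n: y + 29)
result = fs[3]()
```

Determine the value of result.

Step 1: Default argument y=n captures n's value at definition time.
Step 2: fs[3] was defined when n = 3, so y defaults to 3.
Step 3: result = 3 + 29 = 32 (default arg fixes the late binding issue)

The answer is 32.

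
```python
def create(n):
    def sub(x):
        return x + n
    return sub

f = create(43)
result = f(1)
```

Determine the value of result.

Step 1: create(43) creates a closure that captures n = 43.
Step 2: f(1) calls the closure with x = 1, returning 1 + 43 = 44.
Step 3: result = 44

The answer is 44.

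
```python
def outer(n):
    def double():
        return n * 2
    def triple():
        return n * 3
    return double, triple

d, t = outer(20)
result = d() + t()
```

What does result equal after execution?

Step 1: Both closures capture the same n = 20.
Step 2: d() = 20 * 2 = 40, t() = 20 * 3 = 60.
Step 3: result = 40 + 60 = 100

The answer is 100.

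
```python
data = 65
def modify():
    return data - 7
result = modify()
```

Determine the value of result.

Step 1: data = 65 is defined globally.
Step 2: modify() looks up data from global scope = 65, then computes 65 - 7 = 58.
Step 3: result = 58

The answer is 58.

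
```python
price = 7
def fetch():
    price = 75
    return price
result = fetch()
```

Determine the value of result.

Step 1: Global price = 7.
Step 2: fetch() creates local price = 75, shadowing the global.
Step 3: Returns local price = 75. result = 75

The answer is 75.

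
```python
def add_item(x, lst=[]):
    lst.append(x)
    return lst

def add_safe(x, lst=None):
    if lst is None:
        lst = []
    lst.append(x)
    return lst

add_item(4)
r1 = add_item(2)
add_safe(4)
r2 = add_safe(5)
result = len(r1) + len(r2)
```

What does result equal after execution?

Step 1: add_item shares mutable default: after 2 calls, lst = [4, 2], len = 2.
Step 2: add_safe creates fresh list each time: r2 = [5], len = 1.
Step 3: result = 2 + 1 = 3

The answer is 3.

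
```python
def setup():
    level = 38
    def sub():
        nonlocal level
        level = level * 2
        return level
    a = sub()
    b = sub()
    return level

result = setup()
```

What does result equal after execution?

Step 1: level starts at 38.
Step 2: First sub(): level = 38 * 2 = 76.
Step 3: Second sub(): level = 76 * 2 = 152.
Step 4: result = 152

The answer is 152.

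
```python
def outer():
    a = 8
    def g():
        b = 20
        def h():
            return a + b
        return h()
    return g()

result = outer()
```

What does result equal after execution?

Step 1: outer() defines a = 8. g() defines b = 20.
Step 2: h() accesses both from enclosing scopes: a = 8, b = 20.
Step 3: result = 8 + 20 = 28

The answer is 28.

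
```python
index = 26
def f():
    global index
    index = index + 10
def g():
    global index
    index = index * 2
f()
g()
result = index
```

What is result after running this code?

Step 1: index = 26.
Step 2: f() adds 10: index = 26 + 10 = 36.
Step 3: g() doubles: index = 36 * 2 = 72.
Step 4: result = 72

The answer is 72.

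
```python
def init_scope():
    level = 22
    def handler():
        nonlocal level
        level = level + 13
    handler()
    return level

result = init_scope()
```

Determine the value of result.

Step 1: init_scope() sets level = 22.
Step 2: handler() uses nonlocal to modify level in init_scope's scope: level = 22 + 13 = 35.
Step 3: init_scope() returns the modified level = 35

The answer is 35.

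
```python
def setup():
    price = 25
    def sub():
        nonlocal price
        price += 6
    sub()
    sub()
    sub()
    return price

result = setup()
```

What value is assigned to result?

Step 1: price starts at 25.
Step 2: sub() is called 3 times, each adding 6.
Step 3: price = 25 + 6 * 3 = 43

The answer is 43.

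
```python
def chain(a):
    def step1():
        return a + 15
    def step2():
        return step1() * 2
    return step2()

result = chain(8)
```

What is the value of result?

Step 1: chain(8) captures a = 8.
Step 2: step2() calls step1() which returns 8 + 15 = 23.
Step 3: step2() returns 23 * 2 = 46

The answer is 46.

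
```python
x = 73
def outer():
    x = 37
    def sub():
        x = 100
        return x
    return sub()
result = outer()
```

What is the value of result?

Step 1: Three scopes define x: global (73), outer (37), sub (100).
Step 2: sub() has its own local x = 100, which shadows both enclosing and global.
Step 3: result = 100 (local wins in LEGB)

The answer is 100.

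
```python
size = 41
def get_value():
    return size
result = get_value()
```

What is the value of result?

Step 1: size = 41 is defined in the global scope.
Step 2: get_value() looks up size. No local size exists, so Python checks the global scope via LEGB rule and finds size = 41.
Step 3: result = 41

The answer is 41.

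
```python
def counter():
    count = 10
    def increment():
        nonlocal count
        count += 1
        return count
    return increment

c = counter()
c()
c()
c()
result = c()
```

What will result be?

Step 1: counter() creates closure with count = 10.
Step 2: Each c() call increments count via nonlocal. After 4 calls: 10 + 4 = 14.
Step 3: result = 14

The answer is 14.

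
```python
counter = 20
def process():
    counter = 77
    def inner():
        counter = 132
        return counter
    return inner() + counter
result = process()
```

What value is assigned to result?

Step 1: process() has local counter = 77. inner() has local counter = 132.
Step 2: inner() returns its local counter = 132.
Step 3: process() returns 132 + its own counter (77) = 209

The answer is 209.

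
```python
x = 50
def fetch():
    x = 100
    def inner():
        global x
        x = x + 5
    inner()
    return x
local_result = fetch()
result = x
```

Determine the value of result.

Step 1: Global x = 50. fetch() creates local x = 100.
Step 2: inner() declares global x and adds 5: global x = 50 + 5 = 55.
Step 3: fetch() returns its local x = 100 (unaffected by inner).
Step 4: result = global x = 55

The answer is 55.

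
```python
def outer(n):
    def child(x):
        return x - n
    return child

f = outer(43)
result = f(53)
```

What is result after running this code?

Step 1: outer(43) creates a closure capturing n = 43.
Step 2: f(53) computes 53 - 43 = 10.
Step 3: result = 10

The answer is 10.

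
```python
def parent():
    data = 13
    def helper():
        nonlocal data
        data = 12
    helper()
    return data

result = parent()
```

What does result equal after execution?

Step 1: parent() sets data = 13.
Step 2: helper() uses nonlocal to reassign data = 12.
Step 3: result = 12

The answer is 12.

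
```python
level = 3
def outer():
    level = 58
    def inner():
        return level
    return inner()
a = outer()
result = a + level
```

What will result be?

Step 1: outer() has local level = 58. inner() reads from enclosing.
Step 2: outer() returns 58. Global level = 3 unchanged.
Step 3: result = 58 + 3 = 61

The answer is 61.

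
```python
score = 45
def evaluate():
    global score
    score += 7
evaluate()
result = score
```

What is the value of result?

Step 1: score = 45 globally.
Step 2: evaluate() modifies global score: score += 7 = 52.
Step 3: result = 52

The answer is 52.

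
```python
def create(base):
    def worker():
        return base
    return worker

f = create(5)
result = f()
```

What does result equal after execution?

Step 1: create(5) creates closure capturing base = 5.
Step 2: f() returns the captured base = 5.
Step 3: result = 5

The answer is 5.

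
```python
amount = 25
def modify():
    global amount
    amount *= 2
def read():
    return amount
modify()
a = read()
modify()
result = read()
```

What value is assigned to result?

Step 1: amount = 25.
Step 2: First modify(): amount = 25 * 2 = 50.
Step 3: Second modify(): amount = 50 * 2 = 100.
Step 4: read() returns 100

The answer is 100.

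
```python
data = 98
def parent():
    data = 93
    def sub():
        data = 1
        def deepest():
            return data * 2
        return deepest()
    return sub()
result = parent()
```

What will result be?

Step 1: deepest() looks up data through LEGB: not local, finds data = 1 in enclosing sub().
Step 2: Returns 1 * 2 = 2.
Step 3: result = 2

The answer is 2.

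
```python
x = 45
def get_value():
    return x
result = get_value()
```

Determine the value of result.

Step 1: x = 45 is defined in the global scope.
Step 2: get_value() looks up x. No local x exists, so Python checks the global scope via LEGB rule and finds x = 45.
Step 3: result = 45

The answer is 45.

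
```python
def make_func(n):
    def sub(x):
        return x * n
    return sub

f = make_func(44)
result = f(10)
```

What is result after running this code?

Step 1: make_func(44) creates a closure capturing n = 44.
Step 2: f(10) computes 10 * 44 = 440.
Step 3: result = 440

The answer is 440.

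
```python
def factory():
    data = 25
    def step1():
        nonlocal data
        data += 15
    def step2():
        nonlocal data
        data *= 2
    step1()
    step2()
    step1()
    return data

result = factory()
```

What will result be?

Step 1: data = 25.
Step 2: step1(): data = 25 + 15 = 40.
Step 3: step2(): data = 40 * 2 = 80.
Step 4: step1(): data = 80 + 15 = 95. result = 95

The answer is 95.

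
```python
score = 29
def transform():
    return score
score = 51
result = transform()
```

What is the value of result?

Step 1: score is first set to 29, then reassigned to 51.
Step 2: transform() is called after the reassignment, so it looks up the current global score = 51.
Step 3: result = 51

The answer is 51.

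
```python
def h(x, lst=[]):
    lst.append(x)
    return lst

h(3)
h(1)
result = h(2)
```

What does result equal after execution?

Step 1: Mutable default argument gotcha! The list [] is created once.
Step 2: Each call appends to the SAME list: [3], [3, 1], [3, 1, 2].
Step 3: result = [3, 1, 2]

The answer is [3, 1, 2].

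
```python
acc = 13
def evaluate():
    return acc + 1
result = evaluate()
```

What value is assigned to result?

Step 1: acc = 13 is defined globally.
Step 2: evaluate() looks up acc from global scope = 13, then computes 13 + 1 = 14.
Step 3: result = 14

The answer is 14.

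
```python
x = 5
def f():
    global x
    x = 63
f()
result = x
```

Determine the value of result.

Step 1: x = 5 globally.
Step 2: f() declares global x and sets it to 63.
Step 3: After f(), global x = 63. result = 63

The answer is 63.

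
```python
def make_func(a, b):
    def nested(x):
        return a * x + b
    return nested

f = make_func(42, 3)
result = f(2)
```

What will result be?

Step 1: make_func(42, 3) captures a = 42, b = 3.
Step 2: f(2) computes 42 * 2 + 3 = 87.
Step 3: result = 87

The answer is 87.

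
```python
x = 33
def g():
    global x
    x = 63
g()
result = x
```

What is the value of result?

Step 1: x = 33 globally.
Step 2: g() declares global x and sets it to 63.
Step 3: After g(), global x = 63. result = 63

The answer is 63.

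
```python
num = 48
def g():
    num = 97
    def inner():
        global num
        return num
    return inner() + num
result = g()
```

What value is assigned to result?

Step 1: Global num = 48. g() shadows with local num = 97.
Step 2: inner() uses global keyword, so inner() returns global num = 48.
Step 3: g() returns 48 + 97 = 145

The answer is 145.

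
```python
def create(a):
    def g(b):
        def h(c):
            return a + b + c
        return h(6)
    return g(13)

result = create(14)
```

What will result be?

Step 1: a = 14, b = 13, c = 6 across three nested scopes.
Step 2: h() accesses all three via LEGB rule.
Step 3: result = 14 + 13 + 6 = 33

The answer is 33.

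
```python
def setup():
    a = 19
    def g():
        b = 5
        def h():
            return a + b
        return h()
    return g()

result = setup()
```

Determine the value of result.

Step 1: setup() defines a = 19. g() defines b = 5.
Step 2: h() accesses both from enclosing scopes: a = 19, b = 5.
Step 3: result = 19 + 5 = 24

The answer is 24.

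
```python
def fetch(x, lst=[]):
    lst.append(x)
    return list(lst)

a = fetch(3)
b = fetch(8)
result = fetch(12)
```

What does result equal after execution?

Step 1: Default list is shared. list() creates copies for return values.
Step 2: Internal list grows: [3] -> [3, 8] -> [3, 8, 12].
Step 3: result = [3, 8, 12]

The answer is [3, 8, 12].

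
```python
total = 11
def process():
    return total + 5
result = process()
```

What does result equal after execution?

Step 1: total = 11 is defined globally.
Step 2: process() looks up total from global scope = 11, then computes 11 + 5 = 16.
Step 3: result = 16

The answer is 16.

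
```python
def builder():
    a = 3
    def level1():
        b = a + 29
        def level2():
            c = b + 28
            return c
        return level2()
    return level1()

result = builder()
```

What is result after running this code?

Step 1: a = 3. b = a + 29 = 32.
Step 2: c = b + 28 = 32 + 28 = 60.
Step 3: result = 60

The answer is 60.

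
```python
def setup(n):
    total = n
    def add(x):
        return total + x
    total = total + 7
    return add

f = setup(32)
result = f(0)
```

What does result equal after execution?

Step 1: setup(32) sets total = 32, then total = 32 + 7 = 39.
Step 2: Closures capture by reference, so add sees total = 39.
Step 3: f(0) returns 39 + 0 = 39

The answer is 39.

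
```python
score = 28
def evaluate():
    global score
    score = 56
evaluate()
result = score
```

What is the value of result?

Step 1: score = 28 globally.
Step 2: evaluate() declares global score and sets it to 56.
Step 3: After evaluate(), global score = 56. result = 56

The answer is 56.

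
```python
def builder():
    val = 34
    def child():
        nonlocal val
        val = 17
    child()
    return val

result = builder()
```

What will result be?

Step 1: builder() sets val = 34.
Step 2: child() uses nonlocal to reassign val = 17.
Step 3: result = 17

The answer is 17.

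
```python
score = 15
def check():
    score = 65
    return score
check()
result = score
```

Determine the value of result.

Step 1: score = 15 globally.
Step 2: check() creates a LOCAL score = 65 (no global keyword!).
Step 3: The global score is unchanged. result = 15

The answer is 15.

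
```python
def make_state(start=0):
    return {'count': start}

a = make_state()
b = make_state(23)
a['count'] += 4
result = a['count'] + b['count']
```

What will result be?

Step 1: make_state() returns a new dict each call (immutable default 0).
Step 2: a = {'count': 0}, b = {'count': 23}.
Step 3: a['count'] += 4 = 4. result = 4 + 23 = 27

The answer is 27.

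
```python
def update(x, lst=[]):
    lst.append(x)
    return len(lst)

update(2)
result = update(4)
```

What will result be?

Step 1: Mutable default list persists between calls.
Step 2: First call: lst = [2], len = 1. Second call: lst = [2, 4], len = 2.
Step 3: result = 2

The answer is 2.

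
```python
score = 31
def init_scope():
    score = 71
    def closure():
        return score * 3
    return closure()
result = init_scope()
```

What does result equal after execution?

Step 1: init_scope() shadows global score with score = 71.
Step 2: closure() finds score = 71 in enclosing scope, computes 71 * 3 = 213.
Step 3: result = 213

The answer is 213.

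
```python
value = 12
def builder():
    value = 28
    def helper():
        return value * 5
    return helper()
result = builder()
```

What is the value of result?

Step 1: builder() shadows global value with value = 28.
Step 2: helper() finds value = 28 in enclosing scope, computes 28 * 5 = 140.
Step 3: result = 140

The answer is 140.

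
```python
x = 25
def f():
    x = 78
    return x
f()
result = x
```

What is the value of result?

Step 1: Global x = 25.
Step 2: f() creates local x = 78 (shadow, not modification).
Step 3: After f() returns, global x is unchanged. result = 25

The answer is 25.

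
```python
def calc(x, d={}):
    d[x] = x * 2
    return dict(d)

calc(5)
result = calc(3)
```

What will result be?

Step 1: Mutable default dict is shared across calls.
Step 2: First call adds 5: 10. Second call adds 3: 6.
Step 3: result = {5: 10, 3: 6}

The answer is {5: 10, 3: 6}.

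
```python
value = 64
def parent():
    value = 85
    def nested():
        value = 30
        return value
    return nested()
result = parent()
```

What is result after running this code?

Step 1: Three scopes define value: global (64), parent (85), nested (30).
Step 2: nested() has its own local value = 30, which shadows both enclosing and global.
Step 3: result = 30 (local wins in LEGB)

The answer is 30.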